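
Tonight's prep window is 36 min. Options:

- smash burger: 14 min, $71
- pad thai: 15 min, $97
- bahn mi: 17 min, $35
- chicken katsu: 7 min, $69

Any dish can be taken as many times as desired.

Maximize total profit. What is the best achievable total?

5×chicken katsu uses 35 of the 36 min and totals 345.
Every other selection either busts 36 min or fails to beat 345.

345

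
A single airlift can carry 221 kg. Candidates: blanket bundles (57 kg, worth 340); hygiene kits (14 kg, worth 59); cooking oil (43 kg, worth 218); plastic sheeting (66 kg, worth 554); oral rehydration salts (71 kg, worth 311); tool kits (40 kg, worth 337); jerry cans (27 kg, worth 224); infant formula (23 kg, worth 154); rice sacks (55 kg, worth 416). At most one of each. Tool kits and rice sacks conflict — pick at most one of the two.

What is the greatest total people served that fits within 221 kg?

1609

By people served per kg: tool kits 8.43, plastic sheeting 8.39, jerry cans 8.30, rice sacks 7.56 lead.
Blanket bundles + plastic sheeting + tool kits + jerry cans + infant formula uses 213 of the 221 kg and totals 1609.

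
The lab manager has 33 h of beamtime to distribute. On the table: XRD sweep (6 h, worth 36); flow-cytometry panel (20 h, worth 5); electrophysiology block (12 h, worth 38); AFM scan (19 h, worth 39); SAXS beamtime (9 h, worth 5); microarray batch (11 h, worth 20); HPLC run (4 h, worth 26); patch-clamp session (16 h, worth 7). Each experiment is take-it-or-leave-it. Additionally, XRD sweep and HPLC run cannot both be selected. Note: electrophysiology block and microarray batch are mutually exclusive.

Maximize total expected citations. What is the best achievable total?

Ranking by ratio (expected citations/h): HPLC run 6.50, XRD sweep 6.00, electrophysiology block 3.17, AFM scan 2.05.
Best packing: XRD sweep + electrophysiology block + SAXS beamtime — 27 h, 79 total.
Runner-up electrophysiology block + AFM scan tops out at 77.

79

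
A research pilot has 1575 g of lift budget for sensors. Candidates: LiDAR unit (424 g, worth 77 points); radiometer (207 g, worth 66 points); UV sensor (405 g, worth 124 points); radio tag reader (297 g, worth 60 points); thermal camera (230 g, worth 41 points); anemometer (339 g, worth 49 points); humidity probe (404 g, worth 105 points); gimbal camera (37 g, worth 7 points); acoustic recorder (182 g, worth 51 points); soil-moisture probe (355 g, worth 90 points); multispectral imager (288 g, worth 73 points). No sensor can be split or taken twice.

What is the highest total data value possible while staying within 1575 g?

Density check — radiometer 0.32, UV sensor 0.31, acoustic recorder 0.28, humidity probe 0.26 are the best per g.
The ratio ordering already packs tightly: radiometer + UV sensor + humidity probe + acoustic recorder + soil-moisture probe, 1553 g, 436.
An exhaustive check of the 2048 subsets confirms 436.

436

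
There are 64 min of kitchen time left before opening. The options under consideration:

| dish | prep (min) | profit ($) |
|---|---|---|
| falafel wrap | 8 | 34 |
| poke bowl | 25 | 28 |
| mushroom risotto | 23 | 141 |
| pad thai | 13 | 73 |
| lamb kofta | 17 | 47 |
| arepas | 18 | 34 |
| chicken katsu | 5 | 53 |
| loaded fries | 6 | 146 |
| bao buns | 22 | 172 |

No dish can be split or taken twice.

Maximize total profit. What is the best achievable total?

546

Best packing: falafel wrap + mushroom risotto + chicken katsu + loaded fries + bao buns — 64 min, 546 total.
Every other selection either busts 64 min or fails to beat 546.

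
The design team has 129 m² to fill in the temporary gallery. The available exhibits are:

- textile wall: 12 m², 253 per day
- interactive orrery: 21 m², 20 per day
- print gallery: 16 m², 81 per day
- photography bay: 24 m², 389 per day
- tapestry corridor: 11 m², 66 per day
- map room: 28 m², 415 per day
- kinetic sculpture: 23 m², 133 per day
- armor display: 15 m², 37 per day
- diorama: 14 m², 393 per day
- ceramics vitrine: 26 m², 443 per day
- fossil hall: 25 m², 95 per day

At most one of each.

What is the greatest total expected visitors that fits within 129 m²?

2026

Density check — diorama 28.07, textile wall 21.08, ceramics vitrine 17.04, photography bay 16.21 are the best per m².
A density-first pass picks textile wall + photography bay + tapestry corridor + map room + diorama + ceramics vitrine — 1959 at 115 m².
The 11 m² tied up in tapestry corridor is better spent on kinetic sculpture — total rises to 2026 (127 m²).
The closest alternative, textile wall + photography bay + map room + diorama + ceramics vitrine + fossil hall, reaches only 1988.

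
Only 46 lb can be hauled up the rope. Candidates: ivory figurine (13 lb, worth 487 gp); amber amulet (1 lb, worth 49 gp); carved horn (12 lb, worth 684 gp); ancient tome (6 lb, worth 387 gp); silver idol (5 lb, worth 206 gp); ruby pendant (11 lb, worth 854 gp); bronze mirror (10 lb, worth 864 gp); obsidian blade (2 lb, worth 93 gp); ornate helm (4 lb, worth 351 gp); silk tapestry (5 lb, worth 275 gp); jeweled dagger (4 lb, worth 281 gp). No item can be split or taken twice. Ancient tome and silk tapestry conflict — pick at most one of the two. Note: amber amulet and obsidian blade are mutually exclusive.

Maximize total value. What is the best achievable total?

3309

Carved horn + ruby pendant + bronze mirror + ornate helm + silk tapestry + jeweled dagger uses 46 of the 46 lb and totals 3309.
Next best is carved horn + silver idol + ruby pendant + bronze mirror + ornate helm + jeweled dagger at 3240 (46 lb) — short by 69.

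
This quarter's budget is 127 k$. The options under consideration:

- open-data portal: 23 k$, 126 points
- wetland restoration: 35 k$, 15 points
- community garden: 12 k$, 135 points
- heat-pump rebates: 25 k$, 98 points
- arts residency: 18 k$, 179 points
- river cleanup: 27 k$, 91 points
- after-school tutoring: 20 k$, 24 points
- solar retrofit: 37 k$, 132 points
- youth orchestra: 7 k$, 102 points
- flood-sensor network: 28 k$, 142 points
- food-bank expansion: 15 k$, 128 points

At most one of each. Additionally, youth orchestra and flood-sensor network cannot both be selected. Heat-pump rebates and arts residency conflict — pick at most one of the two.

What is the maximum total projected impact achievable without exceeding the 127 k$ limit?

802

By projected impact per k$: youth orchestra 14.57, community garden 11.25, arts residency 9.94, food-bank expansion 8.53 lead.
Taking open-data portal + community garden + arts residency + solar retrofit + youth orchestra + food-bank expansion: 112 k$ used, 802 in projected impact.
The closest alternative, open-data portal + community garden + arts residency + river cleanup + flood-sensor network + food-bank expansion, reaches only 801.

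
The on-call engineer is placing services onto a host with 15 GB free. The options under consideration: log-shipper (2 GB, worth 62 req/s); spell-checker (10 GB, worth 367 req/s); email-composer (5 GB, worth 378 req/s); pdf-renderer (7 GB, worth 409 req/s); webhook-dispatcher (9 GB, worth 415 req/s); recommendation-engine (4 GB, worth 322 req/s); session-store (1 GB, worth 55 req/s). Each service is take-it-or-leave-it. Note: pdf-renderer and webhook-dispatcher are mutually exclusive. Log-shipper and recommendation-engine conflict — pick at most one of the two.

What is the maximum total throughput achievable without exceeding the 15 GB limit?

904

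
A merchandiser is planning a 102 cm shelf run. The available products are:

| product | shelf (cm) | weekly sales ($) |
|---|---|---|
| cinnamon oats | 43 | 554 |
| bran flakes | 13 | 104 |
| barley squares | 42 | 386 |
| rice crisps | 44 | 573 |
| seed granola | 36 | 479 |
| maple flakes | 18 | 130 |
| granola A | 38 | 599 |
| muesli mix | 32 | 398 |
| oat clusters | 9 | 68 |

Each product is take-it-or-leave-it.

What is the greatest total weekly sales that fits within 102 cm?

Taking the top-ratio products first gives bran flakes + seed granola + granola A + oat clusters for 1250 (96 cm).
Reworking the packing: rice crisps + maple flakes + granola A uses 100 cm and improves the total to 1302.
No other feasible combination exceeds 1302.

1302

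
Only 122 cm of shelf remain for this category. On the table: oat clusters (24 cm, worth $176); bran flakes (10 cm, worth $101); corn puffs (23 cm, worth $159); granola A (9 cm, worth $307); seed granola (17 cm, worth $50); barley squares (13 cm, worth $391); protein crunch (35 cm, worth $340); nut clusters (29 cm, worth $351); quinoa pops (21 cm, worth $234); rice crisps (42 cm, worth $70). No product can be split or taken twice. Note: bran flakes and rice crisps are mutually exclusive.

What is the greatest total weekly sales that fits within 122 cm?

Bran flakes + granola A + barley squares + protein crunch + nut clusters + quinoa pops uses 117 of the 122 cm and totals 1724.
Next best is oat clusters + bran flakes + granola A + barley squares + protein crunch + nut clusters at 1666 (120 cm) — short by 58.

1724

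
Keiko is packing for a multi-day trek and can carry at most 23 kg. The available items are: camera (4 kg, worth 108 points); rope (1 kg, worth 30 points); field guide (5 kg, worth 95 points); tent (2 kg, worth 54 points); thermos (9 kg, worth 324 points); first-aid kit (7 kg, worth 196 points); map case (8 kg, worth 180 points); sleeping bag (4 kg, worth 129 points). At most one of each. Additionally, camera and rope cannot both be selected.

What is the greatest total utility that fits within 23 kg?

By utility per kg: thermos 36.00, sleeping bag 32.25, rope 30.00, first-aid kit 28.00 lead.
The ratio ordering already packs tightly: rope + tent + thermos + first-aid kit + sleeping bag, 23 kg, 733.
The closest alternative, tent + thermos + first-aid kit + sleeping bag, reaches only 703.

733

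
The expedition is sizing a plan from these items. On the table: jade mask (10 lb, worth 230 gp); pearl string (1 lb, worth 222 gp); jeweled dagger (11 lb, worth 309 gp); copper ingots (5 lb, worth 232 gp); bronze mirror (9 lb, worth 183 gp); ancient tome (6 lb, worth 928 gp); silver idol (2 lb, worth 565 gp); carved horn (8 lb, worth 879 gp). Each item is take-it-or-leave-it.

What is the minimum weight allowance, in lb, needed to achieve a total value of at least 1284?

8

Need the lightest bundle worth ≥ 1284.
ancient tome + silver idol reaches 1493 using 8 lb.
Below 8 lb the best achievable stays under 1284.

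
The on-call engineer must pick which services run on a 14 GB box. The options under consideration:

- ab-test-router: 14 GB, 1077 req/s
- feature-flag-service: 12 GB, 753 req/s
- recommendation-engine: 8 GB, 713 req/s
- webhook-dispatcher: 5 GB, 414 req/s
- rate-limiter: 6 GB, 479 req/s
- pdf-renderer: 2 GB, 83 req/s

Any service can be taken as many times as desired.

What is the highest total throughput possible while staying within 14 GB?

1192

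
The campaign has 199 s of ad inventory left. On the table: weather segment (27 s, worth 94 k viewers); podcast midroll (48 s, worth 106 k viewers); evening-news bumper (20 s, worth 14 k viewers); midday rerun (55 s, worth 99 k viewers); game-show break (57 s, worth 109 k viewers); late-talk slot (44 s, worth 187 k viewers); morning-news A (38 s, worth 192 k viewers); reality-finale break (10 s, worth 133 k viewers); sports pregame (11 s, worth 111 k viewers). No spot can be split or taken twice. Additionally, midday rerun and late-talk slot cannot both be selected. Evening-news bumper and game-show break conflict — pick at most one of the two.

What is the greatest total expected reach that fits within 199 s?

837

Best packing: weather segment + podcast midroll + evening-news bumper + late-talk slot + morning-news A + reality-finale break + sports pregame — 198 s, 837 total.
Runner-up weather segment + game-show break + late-talk slot + morning-news A + reality-finale break + sports pregame tops out at 826.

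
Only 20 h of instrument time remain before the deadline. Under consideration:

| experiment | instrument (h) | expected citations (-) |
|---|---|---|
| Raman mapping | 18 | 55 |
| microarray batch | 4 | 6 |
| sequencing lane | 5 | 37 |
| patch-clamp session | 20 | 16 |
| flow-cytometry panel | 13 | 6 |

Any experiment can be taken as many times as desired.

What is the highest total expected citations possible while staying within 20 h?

148

The ratio ordering already packs tightly: 4×sequencing lane, 20 h, 148.
That's the maximum — no swap from here does better than 148.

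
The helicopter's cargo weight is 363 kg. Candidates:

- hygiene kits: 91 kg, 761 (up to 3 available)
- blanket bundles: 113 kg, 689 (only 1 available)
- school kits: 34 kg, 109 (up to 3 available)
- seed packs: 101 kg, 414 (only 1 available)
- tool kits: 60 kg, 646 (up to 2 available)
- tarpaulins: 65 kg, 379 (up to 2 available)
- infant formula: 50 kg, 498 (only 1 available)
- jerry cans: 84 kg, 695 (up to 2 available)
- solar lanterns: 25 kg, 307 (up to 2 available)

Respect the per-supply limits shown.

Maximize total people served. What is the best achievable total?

A density-first pass picks hygiene kits + school kits + 2×tool kits + infant formula + 2×solar lanterns — 3274 at 345 kg.
Dropping hygiene kits and school kits and solar lanterns frees 150 kg; slotting in 2×jerry cans (168 kg) lifts the total to 3487 at 363 kg.

3487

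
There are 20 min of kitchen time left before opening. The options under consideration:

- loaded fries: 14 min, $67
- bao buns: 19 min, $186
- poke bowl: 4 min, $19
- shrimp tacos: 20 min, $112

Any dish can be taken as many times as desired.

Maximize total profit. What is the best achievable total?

Bao buns uses 19 of the 20 min and totals 186.

186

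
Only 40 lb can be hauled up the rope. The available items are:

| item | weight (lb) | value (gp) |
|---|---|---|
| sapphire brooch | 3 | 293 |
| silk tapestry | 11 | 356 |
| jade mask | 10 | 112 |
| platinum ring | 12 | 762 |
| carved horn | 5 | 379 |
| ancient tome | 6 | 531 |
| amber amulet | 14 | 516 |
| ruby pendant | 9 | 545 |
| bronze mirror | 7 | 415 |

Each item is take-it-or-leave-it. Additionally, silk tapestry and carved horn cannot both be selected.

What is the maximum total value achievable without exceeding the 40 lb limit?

2632

Greedy by ratio would take sapphire brooch + platinum ring + carved horn + ancient tome + ruby pendant: 35 lb used, total 2510.
The 3 lb tied up in sapphire brooch is better spent on bronze mirror — total rises to 2632 (39 lb).
Runner-up sapphire brooch + platinum ring + ancient tome + ruby pendant + bronze mirror tops out at 2546.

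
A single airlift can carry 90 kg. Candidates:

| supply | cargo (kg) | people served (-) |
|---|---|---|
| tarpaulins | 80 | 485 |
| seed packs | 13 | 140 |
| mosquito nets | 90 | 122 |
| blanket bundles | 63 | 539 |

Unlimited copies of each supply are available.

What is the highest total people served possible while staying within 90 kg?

840

The ratio ordering already packs tightly: 6×seed packs, 78 kg, 840.
Every other selection either busts 90 kg or fails to beat 840.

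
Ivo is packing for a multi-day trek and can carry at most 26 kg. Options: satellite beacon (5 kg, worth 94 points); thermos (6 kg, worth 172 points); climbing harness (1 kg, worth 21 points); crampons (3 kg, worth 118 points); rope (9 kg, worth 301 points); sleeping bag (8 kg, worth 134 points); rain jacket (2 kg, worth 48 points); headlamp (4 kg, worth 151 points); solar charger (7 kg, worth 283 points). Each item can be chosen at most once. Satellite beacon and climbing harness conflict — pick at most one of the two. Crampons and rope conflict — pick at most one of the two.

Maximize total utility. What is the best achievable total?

By utility per kg: solar charger 40.43, crampons 39.33, headlamp 37.75, rope 33.44 lead.
Best packing: thermos + rope + headlamp + solar charger — 26 kg, 907 total.
Runner-up satellite beacon + rope + headlamp + solar charger tops out at 829.

907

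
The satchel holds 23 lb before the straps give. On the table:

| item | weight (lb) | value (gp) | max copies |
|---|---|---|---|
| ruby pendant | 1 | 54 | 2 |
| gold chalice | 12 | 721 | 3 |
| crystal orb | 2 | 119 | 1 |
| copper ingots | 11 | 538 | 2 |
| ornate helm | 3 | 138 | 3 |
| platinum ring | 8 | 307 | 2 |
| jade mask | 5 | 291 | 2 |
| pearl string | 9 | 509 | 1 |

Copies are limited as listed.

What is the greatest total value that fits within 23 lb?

1357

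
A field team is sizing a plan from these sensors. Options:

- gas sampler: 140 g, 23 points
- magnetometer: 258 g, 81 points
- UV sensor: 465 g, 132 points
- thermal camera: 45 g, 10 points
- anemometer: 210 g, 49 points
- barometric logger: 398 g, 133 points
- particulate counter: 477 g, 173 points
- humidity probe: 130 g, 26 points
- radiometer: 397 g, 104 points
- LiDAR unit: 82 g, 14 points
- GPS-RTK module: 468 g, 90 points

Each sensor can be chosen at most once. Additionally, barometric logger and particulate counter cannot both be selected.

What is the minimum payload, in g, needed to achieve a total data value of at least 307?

987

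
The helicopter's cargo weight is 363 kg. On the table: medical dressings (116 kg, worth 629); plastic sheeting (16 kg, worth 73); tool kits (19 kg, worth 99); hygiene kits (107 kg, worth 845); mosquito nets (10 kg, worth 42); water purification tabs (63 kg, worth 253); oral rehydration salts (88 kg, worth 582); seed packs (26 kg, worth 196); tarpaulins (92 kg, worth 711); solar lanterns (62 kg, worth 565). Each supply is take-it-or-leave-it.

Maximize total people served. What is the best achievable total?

2745

Ranking by ratio (people served/kg): solar lanterns 9.11, hygiene kits 7.90, tarpaulins 7.73, seed packs 7.54.
The ratio heuristic lands on plastic sheeting + tool kits + hygiene kits + mosquito nets + seed packs + tarpaulins + solar lanterns (2531) but leaves 31 kg idle.
The 61 kg tied up in plastic sheeting and tool kits and seed packs is better spent on oral rehydration salts — total rises to 2745 (359 kg).
The spare 4 kg is too small for any remaining supply, and no exchange beats 2745.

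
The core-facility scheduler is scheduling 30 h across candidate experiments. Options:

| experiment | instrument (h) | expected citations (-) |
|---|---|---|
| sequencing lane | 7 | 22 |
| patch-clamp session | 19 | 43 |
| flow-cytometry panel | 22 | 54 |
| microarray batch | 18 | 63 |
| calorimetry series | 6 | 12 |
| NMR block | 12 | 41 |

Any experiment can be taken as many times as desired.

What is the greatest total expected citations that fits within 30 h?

Best packing: microarray batch + NMR block — 30 h, 104 total.
Every other selection either busts 30 h or fails to beat 104.

104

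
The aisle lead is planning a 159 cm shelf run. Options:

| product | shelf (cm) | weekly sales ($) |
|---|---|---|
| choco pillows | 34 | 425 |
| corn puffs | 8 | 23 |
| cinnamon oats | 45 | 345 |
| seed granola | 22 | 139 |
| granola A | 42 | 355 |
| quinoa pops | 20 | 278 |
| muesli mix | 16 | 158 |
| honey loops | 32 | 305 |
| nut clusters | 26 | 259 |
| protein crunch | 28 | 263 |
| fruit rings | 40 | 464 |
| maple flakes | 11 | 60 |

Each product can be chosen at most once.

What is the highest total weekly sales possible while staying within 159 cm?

1749

Density check — quinoa pops 13.90, choco pillows 12.50, fruit rings 11.60 are the best per cm.
A density-first pass picks choco pillows + seed granola + quinoa pops + muesli mix + nut clusters + fruit rings — 1723 at 158 cm.
Dropping seed granola and muesli mix frees 38 cm; slotting in protein crunch + maple flakes (39 cm) lifts the total to 1749 at 159 cm.
The closest alternative, choco pillows + quinoa pops + honey loops + protein crunch + fruit rings, reaches only 1735.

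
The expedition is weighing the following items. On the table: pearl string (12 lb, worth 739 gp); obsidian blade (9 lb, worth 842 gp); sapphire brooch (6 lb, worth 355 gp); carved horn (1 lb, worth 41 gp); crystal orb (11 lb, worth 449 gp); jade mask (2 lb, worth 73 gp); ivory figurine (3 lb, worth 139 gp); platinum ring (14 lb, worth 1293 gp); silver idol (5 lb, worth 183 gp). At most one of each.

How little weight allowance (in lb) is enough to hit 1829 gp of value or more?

Minimise lb subject to total value ≥ 1829.
Taking obsidian blade + platinum ring gives 2135 (≥ 1829) for 23 lb.
Below 23 lb the best achievable stays under 1829.

23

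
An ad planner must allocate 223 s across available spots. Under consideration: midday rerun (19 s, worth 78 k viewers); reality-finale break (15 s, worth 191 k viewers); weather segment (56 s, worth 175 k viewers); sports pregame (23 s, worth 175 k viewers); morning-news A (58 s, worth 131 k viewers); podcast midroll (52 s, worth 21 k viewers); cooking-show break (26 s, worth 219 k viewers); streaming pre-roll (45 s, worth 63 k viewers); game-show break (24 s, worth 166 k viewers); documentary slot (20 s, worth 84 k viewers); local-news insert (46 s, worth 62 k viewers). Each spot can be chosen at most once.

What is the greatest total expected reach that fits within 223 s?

Filling by ratio: midday rerun + reality-finale break + weather segment + sports pregame + cooking-show break + game-show break + documentary slot for 1088, with 40 s left unused.
Dropping midday rerun frees 19 s; slotting in morning-news A (58 s) lifts the total to 1141 at 222 s.

1141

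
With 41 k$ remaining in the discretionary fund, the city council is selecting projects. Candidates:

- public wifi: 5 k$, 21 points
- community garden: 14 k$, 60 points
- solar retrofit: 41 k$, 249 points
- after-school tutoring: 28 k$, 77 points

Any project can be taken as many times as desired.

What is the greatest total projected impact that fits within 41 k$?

249

Best packing: solar retrofit — 41 k$, 249 total.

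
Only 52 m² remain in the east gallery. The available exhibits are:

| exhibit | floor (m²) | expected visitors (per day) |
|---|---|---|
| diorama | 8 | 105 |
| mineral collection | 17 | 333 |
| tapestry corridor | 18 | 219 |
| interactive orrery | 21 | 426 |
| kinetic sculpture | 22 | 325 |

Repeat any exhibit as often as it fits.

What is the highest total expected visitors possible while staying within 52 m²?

999

Filling by ratio: diorama + 2×interactive orrery for 957, with 2 m² left unused.
Replace diorama and 2×interactive orrery with 3×mineral collection: the trade gains 42 net, giving 999 at 51 m².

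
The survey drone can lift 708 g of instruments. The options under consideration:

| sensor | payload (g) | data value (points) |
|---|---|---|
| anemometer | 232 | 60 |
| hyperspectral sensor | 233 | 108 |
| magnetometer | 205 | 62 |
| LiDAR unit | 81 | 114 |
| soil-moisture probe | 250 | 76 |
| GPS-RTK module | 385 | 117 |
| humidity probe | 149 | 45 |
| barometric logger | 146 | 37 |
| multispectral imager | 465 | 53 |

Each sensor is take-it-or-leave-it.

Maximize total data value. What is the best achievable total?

A density-first pass picks hyperspectral sensor + LiDAR unit + soil-moisture probe — 298 at 564 g.
Replace soil-moisture probe with GPS-RTK module: the trade gains 41 net, giving 339 at 699 g.
The spare 9 g is too small for any remaining sensor, and no exchange beats 339.

339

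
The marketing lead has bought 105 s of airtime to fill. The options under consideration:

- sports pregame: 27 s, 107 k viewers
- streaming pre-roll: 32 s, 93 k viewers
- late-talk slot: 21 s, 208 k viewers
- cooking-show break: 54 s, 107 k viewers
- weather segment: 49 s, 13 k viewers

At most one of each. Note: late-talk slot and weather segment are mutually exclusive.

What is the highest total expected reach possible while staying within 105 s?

422

Density check — late-talk slot 9.90, sports pregame 3.96, streaming pre-roll 2.91 are the best per s.
Filling by ratio: sports pregame + streaming pre-roll + late-talk slot for 408, with 25 s left unused.
The 32 s tied up in streaming pre-roll is better spent on cooking-show break — total rises to 422 (102 s).
Every other selection either busts 105 s or breaks a pairing rule or fails to beat 422.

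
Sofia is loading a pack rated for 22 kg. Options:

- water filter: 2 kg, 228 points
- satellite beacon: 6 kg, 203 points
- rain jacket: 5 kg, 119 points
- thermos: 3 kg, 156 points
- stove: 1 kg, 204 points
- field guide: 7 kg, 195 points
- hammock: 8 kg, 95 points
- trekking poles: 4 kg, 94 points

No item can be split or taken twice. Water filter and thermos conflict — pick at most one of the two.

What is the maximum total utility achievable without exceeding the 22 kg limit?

949

Water filter + satellite beacon + rain jacket + stove + field guide uses 21 of the 22 kg and totals 949.
The closest alternative, water filter + satellite beacon + stove + field guide + trekking poles, reaches only 924.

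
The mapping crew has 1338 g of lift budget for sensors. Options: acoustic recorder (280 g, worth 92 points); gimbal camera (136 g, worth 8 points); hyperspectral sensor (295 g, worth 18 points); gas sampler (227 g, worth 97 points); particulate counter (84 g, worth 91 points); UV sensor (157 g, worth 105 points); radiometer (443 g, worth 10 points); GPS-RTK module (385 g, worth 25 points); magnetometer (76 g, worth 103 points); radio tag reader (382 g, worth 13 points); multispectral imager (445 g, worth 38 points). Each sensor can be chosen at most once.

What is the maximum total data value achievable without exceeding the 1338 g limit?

Acoustic recorder + gas sampler + particulate counter + UV sensor + magnetometer + multispectral imager uses 1269 of the 1338 g and totals 526.
The spare 69 g is too small for any remaining sensor, and no exchange beats 526.

526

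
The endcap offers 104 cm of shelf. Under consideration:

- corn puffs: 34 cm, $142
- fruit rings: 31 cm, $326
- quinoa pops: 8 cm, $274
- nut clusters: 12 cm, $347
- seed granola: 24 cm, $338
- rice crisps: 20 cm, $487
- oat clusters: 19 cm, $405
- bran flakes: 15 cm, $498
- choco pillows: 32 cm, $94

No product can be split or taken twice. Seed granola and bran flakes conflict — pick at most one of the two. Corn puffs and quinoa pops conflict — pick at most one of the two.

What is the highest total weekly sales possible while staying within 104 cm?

2063

By weekly sales per cm: quinoa pops 34.25, bran flakes 33.20, nut clusters 28.92 lead.
Taking fruit rings + nut clusters + rice crisps + oat clusters + bran flakes: 97 cm used, 2063 in weekly sales.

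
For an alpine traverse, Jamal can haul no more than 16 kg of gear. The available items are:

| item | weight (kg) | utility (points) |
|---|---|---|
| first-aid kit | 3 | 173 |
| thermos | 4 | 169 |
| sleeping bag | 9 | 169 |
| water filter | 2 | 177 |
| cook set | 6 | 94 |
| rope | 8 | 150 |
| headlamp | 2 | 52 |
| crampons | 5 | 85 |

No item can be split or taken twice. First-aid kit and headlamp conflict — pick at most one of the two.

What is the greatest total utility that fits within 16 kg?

613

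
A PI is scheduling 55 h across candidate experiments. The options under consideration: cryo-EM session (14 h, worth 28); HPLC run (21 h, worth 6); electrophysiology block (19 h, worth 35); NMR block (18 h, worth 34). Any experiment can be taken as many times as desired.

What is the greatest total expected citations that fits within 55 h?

103

Filling by ratio: 3×cryo-EM session for 84, with 13 h left unused.
Replace 3×cryo-EM session with electrophysiology block + 2×NMR block: the trade gains 19 net, giving 103 at 55 h.
No other feasible combination exceeds 103.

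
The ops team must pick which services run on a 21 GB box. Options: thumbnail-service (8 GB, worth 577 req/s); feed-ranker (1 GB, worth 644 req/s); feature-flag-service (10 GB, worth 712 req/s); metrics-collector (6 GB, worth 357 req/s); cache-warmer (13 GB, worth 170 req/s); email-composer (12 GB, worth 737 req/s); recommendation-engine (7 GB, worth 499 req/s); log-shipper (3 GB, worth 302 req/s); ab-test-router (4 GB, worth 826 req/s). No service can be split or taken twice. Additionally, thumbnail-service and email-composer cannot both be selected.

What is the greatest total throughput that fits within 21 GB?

Ranking by ratio (throughput/GB): feed-ranker 644.00, ab-test-router 206.50, log-shipper 100.67, thumbnail-service 72.12.
A density-first pass picks thumbnail-service + feed-ranker + log-shipper + ab-test-router — 2349 at 16 GB.
The 8 GB tied up in thumbnail-service is better spent on metrics-collector + recommendation-engine — total rises to 2628 (21 GB).

2628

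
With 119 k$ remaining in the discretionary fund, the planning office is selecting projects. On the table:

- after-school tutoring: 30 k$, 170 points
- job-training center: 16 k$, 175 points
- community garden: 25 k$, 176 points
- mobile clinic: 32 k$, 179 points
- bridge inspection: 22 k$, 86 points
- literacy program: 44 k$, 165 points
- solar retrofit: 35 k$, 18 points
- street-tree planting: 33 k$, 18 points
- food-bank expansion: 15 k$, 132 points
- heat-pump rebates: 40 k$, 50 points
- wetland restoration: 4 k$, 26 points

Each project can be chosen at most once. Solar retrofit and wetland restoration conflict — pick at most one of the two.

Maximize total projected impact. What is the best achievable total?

A density-first pass picks after-school tutoring + job-training center + community garden + bridge inspection + food-bank expansion + wetland restoration — 765 at 112 k$.
The 26 k$ tied up in bridge inspection and wetland restoration is better spent on mobile clinic — total rises to 832 (118 k$).
Next best is job-training center + community garden + mobile clinic + bridge inspection + food-bank expansion + wetland restoration at 774 (114 k$) — short by 58.

832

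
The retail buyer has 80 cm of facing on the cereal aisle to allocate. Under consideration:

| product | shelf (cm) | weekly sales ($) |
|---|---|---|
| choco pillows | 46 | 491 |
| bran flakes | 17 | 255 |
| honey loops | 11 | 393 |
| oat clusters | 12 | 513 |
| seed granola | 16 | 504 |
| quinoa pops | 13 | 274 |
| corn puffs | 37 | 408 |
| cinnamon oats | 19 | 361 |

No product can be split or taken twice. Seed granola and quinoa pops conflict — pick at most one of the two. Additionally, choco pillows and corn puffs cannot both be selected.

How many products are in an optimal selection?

Optimal total is 2026.
bran flakes + honey loops + oat clusters + seed granola + cinnamon oats hits 2026 at 75 cm.
Every optimal selection uses 5 products.

5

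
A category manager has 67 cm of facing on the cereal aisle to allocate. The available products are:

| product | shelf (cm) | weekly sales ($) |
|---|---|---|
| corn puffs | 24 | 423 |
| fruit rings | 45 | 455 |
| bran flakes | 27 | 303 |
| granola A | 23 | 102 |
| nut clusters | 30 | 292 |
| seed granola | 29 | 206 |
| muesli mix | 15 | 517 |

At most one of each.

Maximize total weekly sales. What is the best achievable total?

1243

The ratio ordering already packs tightly: corn puffs + bran flakes + muesli mix, 66 cm, 1243.
Nothing else within 67 cm beats 1243.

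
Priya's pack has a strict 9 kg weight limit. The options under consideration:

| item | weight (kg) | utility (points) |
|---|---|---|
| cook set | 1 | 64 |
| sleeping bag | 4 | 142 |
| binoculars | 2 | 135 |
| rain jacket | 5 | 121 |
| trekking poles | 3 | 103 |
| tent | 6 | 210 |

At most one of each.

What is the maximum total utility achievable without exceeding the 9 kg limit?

409

By utility per kg: binoculars 67.50, cook set 64.00, sleeping bag 35.50, tent 35.00 lead.
The ratio heuristic lands on cook set + sleeping bag + binoculars (341) but leaves 2 kg idle.
Dropping sleeping bag frees 4 kg; slotting in tent (6 kg) lifts the total to 409 at 9 kg.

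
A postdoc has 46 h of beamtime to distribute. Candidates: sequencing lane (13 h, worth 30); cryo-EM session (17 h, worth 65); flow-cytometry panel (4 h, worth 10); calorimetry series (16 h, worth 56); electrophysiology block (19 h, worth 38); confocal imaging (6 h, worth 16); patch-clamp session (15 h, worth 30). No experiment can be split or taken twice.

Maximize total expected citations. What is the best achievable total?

151

Filling by ratio: cryo-EM session + flow-cytometry panel + calorimetry series + confocal imaging for 147, with 3 h left unused.
Dropping flow-cytometry panel and confocal imaging frees 10 h; slotting in sequencing lane (13 h) lifts the total to 151 at 46 h.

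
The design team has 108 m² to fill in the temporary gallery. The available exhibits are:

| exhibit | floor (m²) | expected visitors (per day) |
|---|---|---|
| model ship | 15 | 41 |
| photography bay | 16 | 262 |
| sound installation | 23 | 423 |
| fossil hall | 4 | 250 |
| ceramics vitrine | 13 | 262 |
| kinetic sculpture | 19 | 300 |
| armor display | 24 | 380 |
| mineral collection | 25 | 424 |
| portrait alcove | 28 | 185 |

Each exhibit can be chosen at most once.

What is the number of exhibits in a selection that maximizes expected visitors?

6

The maximum expected visitors within 108 m² is 2039.
One optimal bundle: sound installation + fossil hall + ceramics vitrine + kinetic sculpture + armor display + mineral collection (108 m²).
Any selection reaching 2039 contains exactly 6 exhibits.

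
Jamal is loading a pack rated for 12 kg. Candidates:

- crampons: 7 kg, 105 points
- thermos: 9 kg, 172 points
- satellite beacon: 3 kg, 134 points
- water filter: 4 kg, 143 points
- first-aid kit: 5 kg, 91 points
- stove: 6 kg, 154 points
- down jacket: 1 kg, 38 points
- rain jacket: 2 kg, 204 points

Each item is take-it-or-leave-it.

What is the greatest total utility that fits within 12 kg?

By utility per kg: rain jacket 102.00, satellite beacon 44.67, down jacket 38.00, water filter 35.75 lead.
Taking the top-ratio items first gives satellite beacon + water filter + down jacket + rain jacket for 519 (10 kg).
Dropping water filter frees 4 kg; slotting in stove (6 kg) lifts the total to 530 at 12 kg.
Every other selection either busts 12 kg or fails to beat 530.

530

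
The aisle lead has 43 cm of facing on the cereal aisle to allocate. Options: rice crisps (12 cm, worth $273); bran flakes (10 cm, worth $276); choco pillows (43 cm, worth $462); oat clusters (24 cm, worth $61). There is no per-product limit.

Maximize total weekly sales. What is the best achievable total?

1104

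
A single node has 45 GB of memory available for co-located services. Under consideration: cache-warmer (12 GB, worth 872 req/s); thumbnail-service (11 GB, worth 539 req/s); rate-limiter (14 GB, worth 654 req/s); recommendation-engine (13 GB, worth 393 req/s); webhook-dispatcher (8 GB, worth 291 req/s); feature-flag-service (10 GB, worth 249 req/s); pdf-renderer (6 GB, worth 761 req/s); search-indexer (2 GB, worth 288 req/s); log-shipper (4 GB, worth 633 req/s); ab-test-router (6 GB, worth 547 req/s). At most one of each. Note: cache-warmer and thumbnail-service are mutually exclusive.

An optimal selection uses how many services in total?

6

Best achievable throughput is 3755.
For example cache-warmer + rate-limiter + pdf-renderer + search-indexer + log-shipper + ab-test-router achieves it, using 44 GB.
All optima have 6 services.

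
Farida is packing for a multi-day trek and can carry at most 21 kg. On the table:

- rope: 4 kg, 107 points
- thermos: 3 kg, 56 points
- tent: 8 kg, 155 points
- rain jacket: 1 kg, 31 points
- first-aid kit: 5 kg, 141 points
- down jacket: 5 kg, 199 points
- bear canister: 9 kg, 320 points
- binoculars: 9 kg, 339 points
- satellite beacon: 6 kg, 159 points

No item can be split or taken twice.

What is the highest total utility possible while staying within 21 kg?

728

A density-first pass picks rain jacket + first-aid kit + down jacket + binoculars — 710 at 20 kg.
Replace first-aid kit with satellite beacon: the trade gains 18 net, giving 728 at 21 kg.
An exhaustive check of the 512 subsets confirms 728.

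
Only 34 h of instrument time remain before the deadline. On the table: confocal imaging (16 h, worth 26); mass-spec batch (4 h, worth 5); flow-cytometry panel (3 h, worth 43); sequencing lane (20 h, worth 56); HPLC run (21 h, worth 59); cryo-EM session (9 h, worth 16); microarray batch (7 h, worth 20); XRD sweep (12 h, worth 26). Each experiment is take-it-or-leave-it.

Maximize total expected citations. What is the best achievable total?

The ratio heuristic lands on flow-cytometry panel + HPLC run + microarray batch (122) but leaves 3 h idle.
Replace HPLC run with mass-spec batch + sequencing lane: the trade gains 2 net, giving 124 at 34 h.

124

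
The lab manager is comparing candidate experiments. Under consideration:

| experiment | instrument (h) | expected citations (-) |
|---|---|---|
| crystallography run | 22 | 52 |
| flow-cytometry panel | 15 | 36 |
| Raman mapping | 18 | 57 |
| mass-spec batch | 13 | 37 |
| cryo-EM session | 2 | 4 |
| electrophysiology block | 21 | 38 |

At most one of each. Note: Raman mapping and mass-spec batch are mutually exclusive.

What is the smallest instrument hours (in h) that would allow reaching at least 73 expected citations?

Need the lightest bundle worth ≥ 73.
flow-cytometry panel + mass-spec batch reaches 73 using 28 h.
Below 28 h the best achievable stays under 73.

28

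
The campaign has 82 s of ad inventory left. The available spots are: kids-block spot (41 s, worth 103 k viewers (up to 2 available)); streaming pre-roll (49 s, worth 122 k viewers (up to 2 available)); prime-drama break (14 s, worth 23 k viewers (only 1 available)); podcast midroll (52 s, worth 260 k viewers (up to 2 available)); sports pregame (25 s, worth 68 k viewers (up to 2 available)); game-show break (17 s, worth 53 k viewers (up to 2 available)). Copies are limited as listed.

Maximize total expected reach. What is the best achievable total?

328

Filling by ratio: podcast midroll + game-show break for 313, with 13 s left unused.
Replace game-show break with sports pregame: the trade gains 15 net, giving 328 at 77 s.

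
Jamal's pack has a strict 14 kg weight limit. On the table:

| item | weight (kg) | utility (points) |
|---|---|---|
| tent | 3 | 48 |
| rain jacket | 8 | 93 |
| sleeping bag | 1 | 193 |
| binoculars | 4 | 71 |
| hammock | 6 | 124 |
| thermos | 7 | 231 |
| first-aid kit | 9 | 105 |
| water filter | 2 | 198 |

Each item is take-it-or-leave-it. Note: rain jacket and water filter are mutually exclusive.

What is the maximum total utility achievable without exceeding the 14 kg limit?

Density check — sleeping bag 193.00, water filter 99.00, thermos 33.00, hammock 20.67 are the best per kg.
Taking sleeping bag + binoculars + thermos + water filter: 14 kg used, 693 in utility.
An exhaustive check of the 256 subsets confirms 693.

693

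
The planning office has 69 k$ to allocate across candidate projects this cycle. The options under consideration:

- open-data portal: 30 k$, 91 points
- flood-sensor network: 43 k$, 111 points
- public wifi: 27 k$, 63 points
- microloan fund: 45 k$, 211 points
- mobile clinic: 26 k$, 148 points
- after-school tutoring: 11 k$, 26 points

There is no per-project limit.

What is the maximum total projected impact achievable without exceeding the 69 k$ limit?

Taking 2×mobile clinic + after-school tutoring: 63 k$ used, 322 in projected impact.
No other feasible combination exceeds 322.

322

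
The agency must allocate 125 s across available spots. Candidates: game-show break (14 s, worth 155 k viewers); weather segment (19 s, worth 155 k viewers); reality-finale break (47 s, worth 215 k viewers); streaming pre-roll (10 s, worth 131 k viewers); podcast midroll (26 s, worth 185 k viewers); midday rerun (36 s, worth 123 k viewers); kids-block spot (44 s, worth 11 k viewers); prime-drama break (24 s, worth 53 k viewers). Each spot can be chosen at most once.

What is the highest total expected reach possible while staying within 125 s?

841

Density check — streaming pre-roll 13.10, game-show break 11.07, weather segment 8.16, podcast midroll 7.12 are the best per s.
The ratio ordering already packs tightly: game-show break + weather segment + reality-finale break + streaming pre-roll + podcast midroll, 116 s, 841.
The closest alternative, game-show break + weather segment + streaming pre-roll + podcast midroll + midday rerun, reaches only 749.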